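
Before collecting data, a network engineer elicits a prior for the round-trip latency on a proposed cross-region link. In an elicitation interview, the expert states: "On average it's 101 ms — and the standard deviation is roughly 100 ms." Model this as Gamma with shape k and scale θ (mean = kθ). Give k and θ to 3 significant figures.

For Gamma(k, scale θ): mean = kθ, variance = kθ², so CV = 1/√k.
CV = SD/mean = 100/101 = 0.9901, hence k = 1/CV² = 1.02.
Then θ = mean/k = 101/1.02 = 99.

k ≈ 1.02, θ ≈ 99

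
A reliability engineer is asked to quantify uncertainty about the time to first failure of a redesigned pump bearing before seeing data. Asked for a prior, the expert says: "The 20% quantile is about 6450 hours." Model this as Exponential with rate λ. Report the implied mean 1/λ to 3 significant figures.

mean ≈ 28900 hours

P(T < 6450.0) = 1 − e^(−λ·6450.0) = 0.2, so λ = −ln(1−0.2)/6450.0 = −ln(0.8)/6450.0 = 3.46e-05.
Mean = 1/λ = 28900 hours.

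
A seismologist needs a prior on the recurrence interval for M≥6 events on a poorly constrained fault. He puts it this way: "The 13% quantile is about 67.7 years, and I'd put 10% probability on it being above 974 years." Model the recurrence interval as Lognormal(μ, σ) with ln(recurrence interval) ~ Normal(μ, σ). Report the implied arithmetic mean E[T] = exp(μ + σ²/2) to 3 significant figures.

If T ~ Lognormal(μ,σ) then ln T ~ Normal(μ,σ), so the p-quantile of ln T is μ + z_p·σ.
ln(67.7) = 4.215 and ln(974) = 6.881; z_{0.13} = -1.126, z_{0.9} = 1.282.
σ = (6.881 − 4.215)/(1.282 − (-1.126)) = 1.107.
μ = 4.215 − (-1.126)·1.107 = 5.462.
E[T] = exp(μ + σ²/2) = exp(5.462 + 0.6131) = 435 years.

E[T] ≈ 435 years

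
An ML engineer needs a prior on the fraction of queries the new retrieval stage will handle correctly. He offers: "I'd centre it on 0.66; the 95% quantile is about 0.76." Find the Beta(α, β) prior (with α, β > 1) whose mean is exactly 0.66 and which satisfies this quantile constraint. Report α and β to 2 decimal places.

α ≈ 36.92, β ≈ 19.02

With mean 0.66 fixed, write α = 0.66s, β = 0.34s where s = α+β.
Need P(θ < 0.76) = 0.95 under Beta(0.66s, 0.34s). Normal approximation: (q−m)/√(m(1−m)/s) ≈ z_{0.95} = 1.64, so s ≈ 0.66·0.34·(1.64)²/(0.76−0.66)² = 60.7.
At s = 60.7: P(θ<0.76) ≈ 0.957. Adjusting to match 0.95 gives s ≈ 55.94.
So α = 0.66·55.94 ≈ 36.92, β = 0.34·55.94 ≈ 19.02.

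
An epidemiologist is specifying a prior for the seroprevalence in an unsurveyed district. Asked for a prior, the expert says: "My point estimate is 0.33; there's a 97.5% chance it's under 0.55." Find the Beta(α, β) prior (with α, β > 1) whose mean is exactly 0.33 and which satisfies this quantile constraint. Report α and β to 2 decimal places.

With mean 0.33 fixed, write α = 0.33s, β = 0.67s where s = α+β.
Need P(θ < 0.55) = 0.975 under Beta(0.33s, 0.67s). Normal approximation: (q−m)/√(m(1−m)/s) ≈ z_{0.975} = 1.96, so s ≈ 0.33·0.67·(1.96)²/(0.55−0.33)² = 17.5.
At s = 17.5: P(θ<0.55) ≈ 0.970. Adjusting to match 0.975 gives s ≈ 19.00.
So α = 0.33·19.00 ≈ 6.27, β = 0.67·19.00 ≈ 12.73.

α ≈ 6.27, β ≈ 12.73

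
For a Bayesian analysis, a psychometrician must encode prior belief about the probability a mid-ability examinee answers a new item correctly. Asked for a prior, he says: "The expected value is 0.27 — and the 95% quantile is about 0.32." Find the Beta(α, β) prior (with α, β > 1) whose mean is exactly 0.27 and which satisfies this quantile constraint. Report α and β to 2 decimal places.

With mean 0.27 fixed, write α = 0.27s, β = 0.73s where s = α+β.
Need P(θ < 0.32) = 0.95 under Beta(0.27s, 0.73s). Normal approximation: (q−m)/√(m(1−m)/s) ≈ z_{0.95} = 1.64, so s ≈ 0.27·0.73·(1.64)²/(0.32−0.27)² = 213.3.
At s = 213.3: P(θ<0.32) ≈ 0.946. Adjusting to match 0.95 gives s ≈ 222.60.
So α = 0.27·222.60 ≈ 60.10, β = 0.73·222.60 ≈ 162.50.

α ≈ 60.10, β ≈ 162.50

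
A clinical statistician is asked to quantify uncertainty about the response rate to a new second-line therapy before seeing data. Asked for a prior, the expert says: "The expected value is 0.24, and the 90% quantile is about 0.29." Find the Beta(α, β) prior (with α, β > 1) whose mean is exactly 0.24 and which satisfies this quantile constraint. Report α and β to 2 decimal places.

α ≈ 29.65, β ≈ 93.90

With mean 0.24 fixed, write α = 0.24s, β = 0.76s where s = α+β.
Need P(θ < 0.29) = 0.9 under Beta(0.24s, 0.76s). Normal approximation: (q−m)/√(m(1−m)/s) ≈ z_{0.9} = 1.28, so s ≈ 0.24·0.76·(1.28)²/(0.29−0.24)² = 119.8.
At s = 119.8: P(θ<0.29) ≈ 0.897. Adjusting to match 0.9 gives s ≈ 123.55.
So α = 0.24·123.55 ≈ 29.65, β = 0.76·123.55 ≈ 93.90.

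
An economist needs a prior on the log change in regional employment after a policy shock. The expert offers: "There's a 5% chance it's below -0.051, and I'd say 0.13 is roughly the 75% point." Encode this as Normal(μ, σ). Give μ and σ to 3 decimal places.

The p-quantile of Normal(μ,σ) is μ + z_p·σ, with z_{0.05} = -1.645 and z_{0.75} = 0.6745.
Eliminate σ: μ = (z₂·x₁ − z₁·x₂)/(z₂ − z₁) = (0.6745·-0.051 − (-1.645)·0.13)/2.319 = 0.077.
Then σ = (x₂ − x₁)/(z₂ − z₁) = (0.13 − -0.051)/2.319 = 0.078.

μ = 0.077, σ = 0.078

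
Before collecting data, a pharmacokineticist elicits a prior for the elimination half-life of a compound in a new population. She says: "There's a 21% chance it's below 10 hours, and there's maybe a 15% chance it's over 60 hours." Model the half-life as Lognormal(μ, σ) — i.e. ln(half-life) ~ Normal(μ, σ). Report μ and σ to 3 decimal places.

μ ≈ 3.087, σ ≈ 0.972

If T ~ Lognormal(μ,σ) then ln T ~ Normal(μ,σ), so the p-quantile of ln T is μ + z_p·σ.
ln(10) = 2.303 and ln(60) = 4.094; z_{0.21} = -0.8064, z_{0.85} = 1.036.
σ = (4.094 − 2.303)/(1.036 − (-0.8064)) = 0.972.
μ = 2.303 − (-0.8064)·0.972 = 3.087.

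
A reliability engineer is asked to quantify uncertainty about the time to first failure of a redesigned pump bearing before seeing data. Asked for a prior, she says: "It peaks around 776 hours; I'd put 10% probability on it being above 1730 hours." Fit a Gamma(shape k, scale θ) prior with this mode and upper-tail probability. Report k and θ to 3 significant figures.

k ≈ 3.99, θ ≈ 259

Gamma(k,θ) with k>1 has mode (k−1)θ, so θ = 776/(k−1).
Need P(X < 1730) = 0.9 with θ tied to k this way. Start at k = 2, θ = 776: P(X<1730) ≈ 0.653.
Too low — raise k to concentrate. Iterating converges to k ≈ 3.99.
Then θ = 776/(3.99−1) ≈ 259.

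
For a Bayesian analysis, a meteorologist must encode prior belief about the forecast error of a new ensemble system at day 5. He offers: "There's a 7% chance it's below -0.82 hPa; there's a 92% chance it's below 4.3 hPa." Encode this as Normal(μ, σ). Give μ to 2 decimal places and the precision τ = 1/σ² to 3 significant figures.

For Normal(μ,σ), the p-quantile is μ + z_p·σ. Here z_{0.07} = -1.476, z_{0.92} = 1.405.
So -0.82 = μ − 1.476σ and 4.3 = μ + 1.405σ.
Subtracting: σ = (4.3 − -0.82)/(1.405 − (-1.476)) = 1.78.
Then μ = -0.82 − (-1.476)·1.78 = 1.80.
Precision τ = 1/σ² = 1/1.777² = 0.317.

μ = 1.80, τ = 0.317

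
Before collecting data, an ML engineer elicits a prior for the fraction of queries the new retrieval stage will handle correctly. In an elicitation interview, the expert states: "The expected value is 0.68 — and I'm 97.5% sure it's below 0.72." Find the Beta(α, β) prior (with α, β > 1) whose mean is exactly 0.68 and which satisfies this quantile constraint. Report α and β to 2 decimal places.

α ≈ 342.49, β ≈ 161.17

With mean 0.68 fixed, write α = 0.68s, β = 0.32s where s = α+β.
Need P(θ < 0.72) = 0.975 under Beta(0.68s, 0.32s). Normal approximation: (q−m)/√(m(1−m)/s) ≈ z_{0.975} = 1.96, so s ≈ 0.68·0.32·(1.96)²/(0.72−0.68)² = 522.4.
At s = 522.4: P(θ<0.72) ≈ 0.977. Adjusting to match 0.975 gives s ≈ 503.66.
So α = 0.68·503.66 ≈ 342.49, β = 0.32·503.66 ≈ 161.17.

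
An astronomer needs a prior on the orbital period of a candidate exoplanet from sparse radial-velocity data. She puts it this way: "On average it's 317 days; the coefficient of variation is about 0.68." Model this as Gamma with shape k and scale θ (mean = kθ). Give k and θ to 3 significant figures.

For Gamma(k, scale θ): mean = kθ, variance = kθ², so CV = 1/√k.
CV = 0.68, hence k = 1/CV² = 2.16.
Then θ = mean/k = 317/2.16 = 147.

k ≈ 2.16, θ ≈ 147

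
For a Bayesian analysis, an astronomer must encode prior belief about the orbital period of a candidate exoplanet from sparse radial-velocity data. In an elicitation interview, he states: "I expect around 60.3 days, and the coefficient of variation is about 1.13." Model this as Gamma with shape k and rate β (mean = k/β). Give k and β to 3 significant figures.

For Gamma(k, rate β): mean = k/β, variance = k/β², so CV = 1/√k.
CV = 1.13, hence k = 1/CV² = 0.783.
Then β = k/mean = 0.783/60.3 = 0.013.

k ≈ 0.783, β ≈ 0.013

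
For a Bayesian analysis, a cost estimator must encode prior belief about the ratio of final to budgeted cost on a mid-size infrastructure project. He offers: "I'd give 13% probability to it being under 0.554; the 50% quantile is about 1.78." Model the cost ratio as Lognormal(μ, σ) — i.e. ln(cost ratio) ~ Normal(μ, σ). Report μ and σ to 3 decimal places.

If T ~ Lognormal(μ,σ) then ln T ~ Normal(μ,σ), so the p-quantile of ln T is μ + z_p·σ.
ln(0.554) = -0.5906 and ln(1.78) = 0.5766; z_{0.13} = -1.126, z_{0.5} = 0.
σ = (0.5766 − -0.5906)/(0 − (-1.126)) = 1.036.
μ = -0.5906 − (-1.126)·1.036 = 0.577.

μ ≈ 0.577, σ ≈ 1.036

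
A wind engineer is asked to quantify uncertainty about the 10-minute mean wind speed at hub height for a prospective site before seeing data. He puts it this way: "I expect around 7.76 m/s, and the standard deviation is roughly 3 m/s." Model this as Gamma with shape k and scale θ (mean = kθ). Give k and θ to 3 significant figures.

For Gamma(k, scale θ): mean = kθ, variance = kθ², so CV = 1/√k.
CV = SD/mean = 3/7.76 = 0.3866, hence k = 1/CV² = 6.69.
Then θ = mean/k = 7.76/6.69 = 1.16.

k ≈ 6.69, θ ≈ 1.16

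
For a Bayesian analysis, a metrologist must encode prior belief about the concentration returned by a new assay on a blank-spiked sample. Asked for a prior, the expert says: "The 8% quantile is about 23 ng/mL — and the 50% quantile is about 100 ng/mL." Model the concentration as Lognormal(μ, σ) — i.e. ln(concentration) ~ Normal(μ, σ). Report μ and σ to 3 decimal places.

If T ~ Lognormal(μ,σ) then ln T ~ Normal(μ,σ), so the p-quantile of ln T is μ + z_p·σ.
ln(23) = 3.135 and ln(100) = 4.605; z_{0.08} = -1.405, z_{0.5} = 0.
σ = (4.605 − 3.135)/(0 − (-1.405)) = 1.046.
μ = 3.135 − (-1.405)·1.046 = 4.605.

μ ≈ 4.605, σ ≈ 1.046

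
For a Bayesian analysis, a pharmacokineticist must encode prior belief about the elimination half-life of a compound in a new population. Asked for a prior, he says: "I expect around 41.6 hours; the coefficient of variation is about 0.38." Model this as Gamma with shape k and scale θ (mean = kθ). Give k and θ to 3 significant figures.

For Gamma(k, scale θ): mean = kθ, variance = kθ², so CV = 1/√k.
CV = 0.38, hence k = 1/CV² = 6.93.
Then θ = mean/k = 41.6/6.93 = 6.01.

k ≈ 6.93, θ ≈ 6.01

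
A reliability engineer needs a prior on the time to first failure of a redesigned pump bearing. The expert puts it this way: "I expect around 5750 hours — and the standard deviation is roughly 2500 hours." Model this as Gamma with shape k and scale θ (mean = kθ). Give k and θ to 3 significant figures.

For Gamma(k, scale θ): mean = kθ, variance = kθ², so CV = 1/√k.
CV = SD/mean = 2500/5750 = 0.4348, hence k = 1/CV² = 5.29.
Then θ = mean/k = 5750/5.29 = 1090.

k ≈ 5.29, θ ≈ 1090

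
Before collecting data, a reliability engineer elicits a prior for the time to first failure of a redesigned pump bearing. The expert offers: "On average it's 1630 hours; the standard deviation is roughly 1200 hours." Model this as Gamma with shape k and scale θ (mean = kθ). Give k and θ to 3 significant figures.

For Gamma(k, scale θ): mean = kθ, variance = kθ², so CV = 1/√k.
CV = SD/mean = 1200/1630 = 0.7362, hence k = 1/CV² = 1.85.
Then θ = mean/k = 1630/1.85 = 883.

k ≈ 1.85, θ ≈ 883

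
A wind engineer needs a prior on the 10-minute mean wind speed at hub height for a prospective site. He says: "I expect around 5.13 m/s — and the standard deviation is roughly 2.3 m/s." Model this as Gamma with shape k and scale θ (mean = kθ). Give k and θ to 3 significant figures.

k ≈ 4.97, θ ≈ 1.03

For Gamma(k, scale θ): mean = kθ, variance = kθ², so CV = 1/√k.
CV = SD/mean = 2.3/5.13 = 0.4483, hence k = 1/CV² = 4.97.
Then θ = mean/k = 5.13/4.97 = 1.03.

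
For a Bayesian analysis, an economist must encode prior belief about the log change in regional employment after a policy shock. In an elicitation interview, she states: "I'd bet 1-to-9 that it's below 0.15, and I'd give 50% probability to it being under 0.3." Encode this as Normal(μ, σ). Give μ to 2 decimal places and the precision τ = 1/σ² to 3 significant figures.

μ = 0.30, τ = 73

For Normal(μ,σ), the p-quantile is μ + z_p·σ. Here z_{0.1} = -1.282, z_{0.5} = 0.
So 0.15 = μ − 1.282σ and 0.3 = μ + 0σ.
Subtracting: σ = (0.3 − 0.15)/(0 − (-1.282)) = 0.12.
Then μ = 0.15 − (-1.282)·0.12 = 0.30.
Precision τ = 1/σ² = 1/0.117² = 73.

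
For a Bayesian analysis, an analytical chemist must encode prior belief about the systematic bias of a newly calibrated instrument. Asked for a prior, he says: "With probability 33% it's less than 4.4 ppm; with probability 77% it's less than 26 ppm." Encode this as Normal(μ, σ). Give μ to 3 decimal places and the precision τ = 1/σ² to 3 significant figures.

μ = 12.461, τ = 0.00298

For Normal(μ,σ), the p-quantile is μ + z_p·σ. Here z_{0.33} = -0.4399, z_{0.77} = 0.7388.
So 4.4 = μ − 0.4399σ and 26 = μ + 0.7388σ.
Subtracting: σ = (26 − 4.4)/(0.7388 − (-0.4399)) = 18.324.
Then μ = 4.4 − (-0.4399)·18.324 = 12.461.
Precision τ = 1/σ² = 1/18.32² = 0.00298.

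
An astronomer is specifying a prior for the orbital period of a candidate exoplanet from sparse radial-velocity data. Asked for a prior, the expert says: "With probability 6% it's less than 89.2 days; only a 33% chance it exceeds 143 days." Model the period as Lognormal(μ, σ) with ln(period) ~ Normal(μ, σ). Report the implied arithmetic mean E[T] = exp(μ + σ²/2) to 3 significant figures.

If T ~ Lognormal(μ,σ) then ln T ~ Normal(μ,σ), so the p-quantile of ln T is μ + z_p·σ.
ln(89.2) = 4.491 and ln(143) = 4.963; z_{0.06} = -1.555, z_{0.67} = 0.4399.
σ = (4.963 − 4.491)/(0.4399 − (-1.555)) = 0.237.
μ = 4.491 − (-1.555)·0.237 = 4.859.
E[T] = exp(μ + σ²/2) = exp(4.859 + 0.0280) = 133 days.

E[T] ≈ 133 days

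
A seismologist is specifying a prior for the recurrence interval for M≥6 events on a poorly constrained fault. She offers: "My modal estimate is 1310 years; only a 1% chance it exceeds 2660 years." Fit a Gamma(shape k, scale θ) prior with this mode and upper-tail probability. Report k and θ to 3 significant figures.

Gamma(k,θ) with k>1 has mode (k−1)θ, so θ = 1310/(k−1).
Need P(X < 2660) = 0.99 with θ tied to k this way. Start at k = 2, θ = 1310: P(X<2660) ≈ 0.602.
Too low — raise k to concentrate. Iterating converges to k ≈ 10.8.
Then θ = 1310/(10.8−1) ≈ 134.

k ≈ 10.8, θ ≈ 134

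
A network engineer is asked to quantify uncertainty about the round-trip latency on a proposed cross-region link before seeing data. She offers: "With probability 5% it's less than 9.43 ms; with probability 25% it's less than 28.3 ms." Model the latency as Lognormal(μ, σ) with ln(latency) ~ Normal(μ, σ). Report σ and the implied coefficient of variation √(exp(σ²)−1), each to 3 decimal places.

σ ≈ 1.133, CV ≈ 1.614

If T ~ Lognormal(μ,σ) then ln T ~ Normal(μ,σ), so the p-quantile of ln T is μ + z_p·σ.
ln(9.43) = 2.244 and ln(28.3) = 3.343; z_{0.05} = -1.645, z_{0.25} = -0.6745.
σ = (3.343 − 2.244)/(-0.6745 − (-1.645)) = 1.133.
μ = 2.244 − (-1.645)·1.133 = 4.107.
CV = √(exp(σ²)−1) = √(exp(1.2826)−1) = 1.614.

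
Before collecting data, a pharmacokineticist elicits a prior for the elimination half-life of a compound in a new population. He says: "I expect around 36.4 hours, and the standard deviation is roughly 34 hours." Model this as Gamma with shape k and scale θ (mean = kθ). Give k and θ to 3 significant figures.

For Gamma(k, scale θ): mean = kθ, variance = kθ², so CV = 1/√k.
CV = SD/mean = 34/36.4 = 0.9341, hence k = 1/CV² = 1.15.
Then θ = mean/k = 36.4/1.15 = 31.8.

k ≈ 1.15, θ ≈ 31.8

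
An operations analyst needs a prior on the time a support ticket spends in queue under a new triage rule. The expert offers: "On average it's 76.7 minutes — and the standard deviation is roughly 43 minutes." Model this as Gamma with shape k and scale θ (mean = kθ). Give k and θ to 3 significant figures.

For Gamma(k, scale θ): mean = kθ, variance = kθ², so CV = 1/√k.
CV = SD/mean = 43/76.7 = 0.5606, hence k = 1/CV² = 3.18.
Then θ = mean/k = 76.7/3.18 = 24.1.

k ≈ 3.18, θ ≈ 24.1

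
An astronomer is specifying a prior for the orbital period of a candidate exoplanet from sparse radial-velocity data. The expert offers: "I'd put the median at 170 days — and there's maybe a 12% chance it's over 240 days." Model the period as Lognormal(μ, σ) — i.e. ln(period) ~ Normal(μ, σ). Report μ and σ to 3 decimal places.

μ ≈ 5.136, σ ≈ 0.293

If T ~ Lognormal(μ,σ) then ln T ~ Normal(μ,σ), so the p-quantile of ln T is μ + z_p·σ.
ln(170) = 5.136 and ln(240) = 5.481; z_{0.5} = 0, z_{0.88} = 1.175.
σ = (5.481 − 5.136)/(1.175 − (0)) = 0.293.
μ = 5.136 − (0)·0.293 = 5.136.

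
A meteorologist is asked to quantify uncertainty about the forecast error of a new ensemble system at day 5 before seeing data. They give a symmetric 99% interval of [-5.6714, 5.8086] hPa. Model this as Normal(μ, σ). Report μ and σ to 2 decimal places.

A symmetric 99% interval runs μ ± z·σ with z = 2.576.
Half-width = 5.74, so σ = 5.74/2.576 = 2.23.
μ is the interval midpoint, 0.07.

μ = 0.07, σ = 2.23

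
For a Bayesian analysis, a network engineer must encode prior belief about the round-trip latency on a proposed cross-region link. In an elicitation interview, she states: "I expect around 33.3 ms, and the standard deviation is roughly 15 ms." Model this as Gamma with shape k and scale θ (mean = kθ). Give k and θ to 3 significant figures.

For Gamma(k, scale θ): mean = kθ, variance = kθ², so CV = 1/√k.
CV = SD/mean = 15/33.3 = 0.4505, hence k = 1/CV² = 4.93.
Then θ = mean/k = 33.3/4.93 = 6.76.

k ≈ 4.93, θ ≈ 6.76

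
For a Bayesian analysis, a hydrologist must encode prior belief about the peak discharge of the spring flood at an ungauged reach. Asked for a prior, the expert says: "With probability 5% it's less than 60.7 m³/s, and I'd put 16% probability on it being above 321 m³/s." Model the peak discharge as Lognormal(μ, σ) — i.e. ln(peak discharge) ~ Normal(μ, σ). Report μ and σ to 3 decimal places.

μ ≈ 5.144, σ ≈ 0.631

If T ~ Lognormal(μ,σ) then ln T ~ Normal(μ,σ), so the p-quantile of ln T is μ + z_p·σ.
ln(60.7) = 4.106 and ln(321) = 5.771; z_{0.05} = -1.645, z_{0.84} = 0.9945.
σ = (5.771 − 4.106)/(0.9945 − (-1.645)) = 0.631.
μ = 4.106 − (-1.645)·0.631 = 5.144.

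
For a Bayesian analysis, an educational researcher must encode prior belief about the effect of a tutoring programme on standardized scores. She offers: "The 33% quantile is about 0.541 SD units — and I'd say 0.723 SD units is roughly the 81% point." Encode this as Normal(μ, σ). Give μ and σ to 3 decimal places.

μ = 0.602, σ = 0.138

The p-quantile of Normal(μ,σ) is μ + z_p·σ, with z_{0.33} = -0.4399 and z_{0.81} = 0.8779.
Eliminate σ: μ = (z₂·x₁ − z₁·x₂)/(z₂ − z₁) = (0.8779·0.541 − (-0.4399)·0.723)/1.318 = 0.602.
Then σ = (x₂ − x₁)/(z₂ − z₁) = (0.723 − 0.541)/1.318 = 0.138.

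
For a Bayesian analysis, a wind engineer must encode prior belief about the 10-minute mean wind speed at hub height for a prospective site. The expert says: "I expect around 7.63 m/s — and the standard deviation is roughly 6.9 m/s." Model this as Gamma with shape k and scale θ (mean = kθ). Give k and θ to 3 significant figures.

k ≈ 1.22, θ ≈ 6.24

For Gamma(k, scale θ): mean = kθ, variance = kθ², so CV = 1/√k.
CV = SD/mean = 6.9/7.63 = 0.9043, hence k = 1/CV² = 1.22.
Then θ = mean/k = 7.63/1.22 = 6.24.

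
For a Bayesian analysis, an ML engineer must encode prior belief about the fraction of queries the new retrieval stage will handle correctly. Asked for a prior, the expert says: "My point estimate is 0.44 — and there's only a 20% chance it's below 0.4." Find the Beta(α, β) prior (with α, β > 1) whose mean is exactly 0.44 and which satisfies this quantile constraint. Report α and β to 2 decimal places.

With mean 0.44 fixed, write α = 0.44s, β = 0.56s where s = α+β.
Need P(θ < 0.4) = 0.2 under Beta(0.44s, 0.56s). Normal approximation: (q−m)/√(m(1−m)/s) ≈ z_{0.2} = -0.842, so s ≈ 0.44·0.56·(-0.842)²/(0.4−0.44)² = 109.1.
At s = 109.1: P(θ<0.4) ≈ 0.201. Adjusting to match 0.2 gives s ≈ 109.78.
So α = 0.44·109.78 ≈ 48.30, β = 0.56·109.78 ≈ 61.48.

α ≈ 48.30, β ≈ 61.48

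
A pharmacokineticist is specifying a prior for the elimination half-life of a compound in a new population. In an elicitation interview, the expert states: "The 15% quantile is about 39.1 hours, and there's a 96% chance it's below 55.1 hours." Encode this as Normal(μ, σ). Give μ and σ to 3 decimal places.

The p-quantile of Normal(μ,σ) is μ + z_p·σ, with z_{0.15} = -1.036 and z_{0.96} = 1.751.
Eliminate σ: μ = (z₂·x₁ − z₁·x₂)/(z₂ − z₁) = (1.751·39.1 − (-1.036)·55.1)/2.787 = 45.050.
Then σ = (x₂ − x₁)/(z₂ − z₁) = (55.1 − 39.1)/2.787 = 5.741.

μ = 45.050, σ = 5.741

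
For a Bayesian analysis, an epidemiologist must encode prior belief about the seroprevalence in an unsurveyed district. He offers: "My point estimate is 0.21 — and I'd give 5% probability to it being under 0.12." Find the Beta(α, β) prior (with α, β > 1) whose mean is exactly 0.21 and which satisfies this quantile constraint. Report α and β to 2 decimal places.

α ≈ 9.69, β ≈ 36.45

With mean 0.21 fixed, write α = 0.21s, β = 0.79s where s = α+β.
Need P(θ < 0.12) = 0.05 under Beta(0.21s, 0.79s). Normal approximation: (q−m)/√(m(1−m)/s) ≈ z_{0.05} = -1.64, so s ≈ 0.21·0.79·(-1.64)²/(0.12−0.21)² = 55.4.
At s = 55.4: P(θ<0.12) ≈ 0.035. Adjusting to match 0.05 gives s ≈ 46.14.
So α = 0.21·46.14 ≈ 9.69, β = 0.79·46.14 ≈ 36.45.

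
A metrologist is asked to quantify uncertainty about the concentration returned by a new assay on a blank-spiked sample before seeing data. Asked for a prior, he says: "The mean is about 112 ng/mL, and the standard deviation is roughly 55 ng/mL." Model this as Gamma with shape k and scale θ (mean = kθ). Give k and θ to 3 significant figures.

k ≈ 4.15, θ ≈ 27

For Gamma(k, scale θ): mean = kθ, variance = kθ², so CV = 1/√k.
CV = SD/mean = 55/112 = 0.4911, hence k = 1/CV² = 4.15.
Then θ = mean/k = 112/4.15 = 27.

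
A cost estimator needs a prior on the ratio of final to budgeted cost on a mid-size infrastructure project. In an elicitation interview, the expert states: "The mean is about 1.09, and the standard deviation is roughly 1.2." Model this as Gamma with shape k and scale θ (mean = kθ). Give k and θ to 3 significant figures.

For Gamma(k, scale θ): mean = kθ, variance = kθ², so CV = 1/√k.
CV = SD/mean = 1.2/1.09 = 1.101, hence k = 1/CV² = 0.825.
Then θ = mean/k = 1.09/0.825 = 1.32.

k ≈ 0.825, θ ≈ 1.32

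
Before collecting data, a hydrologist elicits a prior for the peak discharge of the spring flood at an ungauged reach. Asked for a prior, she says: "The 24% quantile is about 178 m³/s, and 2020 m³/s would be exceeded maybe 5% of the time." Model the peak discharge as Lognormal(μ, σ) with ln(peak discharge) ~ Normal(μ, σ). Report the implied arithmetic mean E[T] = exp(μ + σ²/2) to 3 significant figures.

E[T] ≈ 630 m³/s

If T ~ Lognormal(μ,σ) then ln T ~ Normal(μ,σ), so the p-quantile of ln T is μ + z_p·σ.
ln(178) = 5.182 and ln(2020) = 7.611; z_{0.24} = -0.7063, z_{0.95} = 1.645.
σ = (7.611 − 5.182)/(1.645 − (-0.7063)) = 1.033.
μ = 5.182 − (-0.7063)·1.033 = 5.911.
E[T] = exp(μ + σ²/2) = exp(5.911 + 0.5337) = 630 m³/s.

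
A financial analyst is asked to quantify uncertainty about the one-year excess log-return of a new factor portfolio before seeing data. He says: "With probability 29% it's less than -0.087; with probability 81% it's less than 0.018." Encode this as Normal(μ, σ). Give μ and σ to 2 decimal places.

μ = -0.05, σ = 0.07

For Normal(μ,σ), the p-quantile is μ + z_p·σ. Here z_{0.29} = -0.5534, z_{0.81} = 0.8779.
So -0.087 = μ − 0.5534σ and 0.018 = μ + 0.8779σ.
Subtracting: σ = (0.018 − -0.087)/(0.8779 − (-0.5534)) = 0.07.
Then μ = -0.087 − (-0.5534)·0.07 = -0.05.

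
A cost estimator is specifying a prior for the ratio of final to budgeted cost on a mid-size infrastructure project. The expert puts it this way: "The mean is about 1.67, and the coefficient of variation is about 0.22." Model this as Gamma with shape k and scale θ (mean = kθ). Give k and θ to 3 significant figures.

k ≈ 20.7, θ ≈ 0.0808

For Gamma(k, scale θ): mean = kθ, variance = kθ², so CV = 1/√k.
CV = 0.22, hence k = 1/CV² = 20.7.
Then θ = mean/k = 1.67/20.7 = 0.0808.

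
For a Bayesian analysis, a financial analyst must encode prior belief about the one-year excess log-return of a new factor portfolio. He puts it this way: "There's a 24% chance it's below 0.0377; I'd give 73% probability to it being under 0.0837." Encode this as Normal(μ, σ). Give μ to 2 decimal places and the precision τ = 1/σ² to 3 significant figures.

μ = 0.06, τ = 822

The p-quantile of Normal(μ,σ) is μ + z_p·σ, with z_{0.24} = -0.7063 and z_{0.73} = 0.6128.
Eliminate σ: μ = (z₂·x₁ − z₁·x₂)/(z₂ − z₁) = (0.6128·0.0377 − (-0.7063)·0.0837)/1.319 = 0.06.
Then σ = (x₂ − x₁)/(z₂ − z₁) = (0.0837 − 0.0377)/1.319 = 0.03.
Precision τ = 1/σ² = 1/0.03487² = 822.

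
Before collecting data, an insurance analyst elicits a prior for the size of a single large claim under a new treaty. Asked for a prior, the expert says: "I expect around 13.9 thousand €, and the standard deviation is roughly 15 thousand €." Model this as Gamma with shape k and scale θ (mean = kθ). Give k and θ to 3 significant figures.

k ≈ 0.859, θ ≈ 16.2

For Gamma(k, scale θ): mean = kθ, variance = kθ², so CV = 1/√k.
CV = SD/mean = 15/13.9 = 1.079, hence k = 1/CV² = 0.859.
Then θ = mean/k = 13.9/0.859 = 16.2.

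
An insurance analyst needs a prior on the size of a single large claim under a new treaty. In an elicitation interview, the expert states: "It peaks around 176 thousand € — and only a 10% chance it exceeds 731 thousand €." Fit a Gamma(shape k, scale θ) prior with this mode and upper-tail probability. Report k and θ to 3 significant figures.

k ≈ 1.9, θ ≈ 195

Gamma(k,θ) with k>1 has mode (k−1)θ, so θ = 176/(k−1).
Need P(X < 731) = 0.9 with θ tied to k this way. Start at k = 2, θ = 176: P(X<731) ≈ 0.919.
Too high — lower k to spread out. Iterating converges to k ≈ 1.9.
Then θ = 176/(1.9−1) ≈ 195.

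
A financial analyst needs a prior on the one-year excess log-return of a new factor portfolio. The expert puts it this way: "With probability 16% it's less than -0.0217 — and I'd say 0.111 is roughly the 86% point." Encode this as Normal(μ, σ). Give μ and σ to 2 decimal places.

The p-quantile of Normal(μ,σ) is μ + z_p·σ, with z_{0.16} = -0.9945 and z_{0.86} = 1.08.
Eliminate σ: μ = (z₂·x₁ − z₁·x₂)/(z₂ − z₁) = (1.08·-0.0217 − (-0.9945)·0.111)/2.075 = 0.04.
Then σ = (x₂ − x₁)/(z₂ − z₁) = (0.111 − -0.0217)/2.075 = 0.06.

μ = 0.04, σ = 0.06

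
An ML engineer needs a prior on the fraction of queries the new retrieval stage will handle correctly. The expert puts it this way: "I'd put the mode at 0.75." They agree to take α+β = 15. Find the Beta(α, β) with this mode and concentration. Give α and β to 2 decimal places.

For α,β > 1 the Beta mode is (α−1)/(α+β−2). With α+β = 15, the mode is (α−1)/13.
Set (α−1)/13 = 0.75 → α = 1 + 0.75·13 = 10.75.
β = 15 − α = 4.25.

α = 10.75, β = 4.25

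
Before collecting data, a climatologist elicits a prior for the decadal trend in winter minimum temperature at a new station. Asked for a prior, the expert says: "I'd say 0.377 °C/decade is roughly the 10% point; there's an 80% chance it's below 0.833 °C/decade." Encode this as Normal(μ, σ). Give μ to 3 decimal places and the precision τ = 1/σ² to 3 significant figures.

μ = 0.652, τ = 21.7

The p-quantile of Normal(μ,σ) is μ + z_p·σ, with z_{0.1} = -1.282 and z_{0.8} = 0.8416.
Eliminate σ: μ = (z₂·x₁ − z₁·x₂)/(z₂ − z₁) = (0.8416·0.377 − (-1.282)·0.833)/2.123 = 0.652.
Then σ = (x₂ − x₁)/(z₂ − z₁) = (0.833 − 0.377)/2.123 = 0.215.
Precision τ = 1/σ² = 1/0.2148² = 21.7.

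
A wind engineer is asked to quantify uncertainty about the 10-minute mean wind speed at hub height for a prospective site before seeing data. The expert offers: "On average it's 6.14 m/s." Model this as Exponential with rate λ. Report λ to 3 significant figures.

Exponential mean = 1/λ, so λ = 1/6.14 = 0.163.

λ ≈ 0.163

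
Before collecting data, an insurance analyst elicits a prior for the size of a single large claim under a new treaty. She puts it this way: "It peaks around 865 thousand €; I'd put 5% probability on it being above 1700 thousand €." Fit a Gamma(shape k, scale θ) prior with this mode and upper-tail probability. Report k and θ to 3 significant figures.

Gamma(k,θ) with k>1 has mode (k−1)θ, so θ = 865/(k−1).
Need P(X < 1700) = 0.95 with θ tied to k this way. Start at k = 2, θ = 865: P(X<1700) ≈ 0.585.
Too low — raise k to concentrate. Iterating converges to k ≈ 7.08.
Then θ = 865/(7.08−1) ≈ 142.

k ≈ 7.08, θ ≈ 142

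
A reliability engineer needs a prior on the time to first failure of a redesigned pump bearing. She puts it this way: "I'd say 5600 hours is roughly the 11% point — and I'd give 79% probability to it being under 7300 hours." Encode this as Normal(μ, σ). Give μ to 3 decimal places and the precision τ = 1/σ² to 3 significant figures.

μ = 6625.652, τ = 1.43e-06

For Normal(μ,σ), the p-quantile is μ + z_p·σ. Here z_{0.11} = -1.227, z_{0.79} = 0.8064.
So 5600 = μ − 1.227σ and 7300 = μ + 0.8064σ.
Subtracting: σ = (7300 − 5600)/(0.8064 − (-1.227)) = 836.223.
Then μ = 5600 − (-1.227)·836.223 = 6625.652.
Precision τ = 1/σ² = 1/836.2² = 1.43e-06.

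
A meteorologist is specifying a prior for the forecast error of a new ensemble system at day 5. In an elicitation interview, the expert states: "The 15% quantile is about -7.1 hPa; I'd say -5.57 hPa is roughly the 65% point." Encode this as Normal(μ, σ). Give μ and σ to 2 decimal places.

The p-quantile of Normal(μ,σ) is μ + z_p·σ, with z_{0.15} = -1.036 and z_{0.65} = 0.3853.
Eliminate σ: μ = (z₂·x₁ − z₁·x₂)/(z₂ − z₁) = (0.3853·-7.1 − (-1.036)·-5.57)/1.422 = -5.98.
Then σ = (x₂ − x₁)/(z₂ − z₁) = (-5.57 − -7.1)/1.422 = 1.08.

μ = -5.98, σ = 1.08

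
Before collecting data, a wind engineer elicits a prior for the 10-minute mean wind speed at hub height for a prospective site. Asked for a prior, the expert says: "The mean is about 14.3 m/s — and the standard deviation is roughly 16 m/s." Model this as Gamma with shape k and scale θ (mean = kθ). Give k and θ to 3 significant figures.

For Gamma(k, scale θ): mean = kθ, variance = kθ², so CV = 1/√k.
CV = SD/mean = 16/14.3 = 1.119, hence k = 1/CV² = 0.799.
Then θ = mean/k = 14.3/0.799 = 17.9.

k ≈ 0.799, θ ≈ 17.9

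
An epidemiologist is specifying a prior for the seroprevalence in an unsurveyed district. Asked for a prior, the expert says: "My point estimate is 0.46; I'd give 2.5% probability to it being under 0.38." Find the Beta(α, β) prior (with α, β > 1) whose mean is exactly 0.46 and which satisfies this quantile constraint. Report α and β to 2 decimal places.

With mean 0.46 fixed, write α = 0.46s, β = 0.54s where s = α+β.
Need P(θ < 0.38) = 0.025 under Beta(0.46s, 0.54s). Normal approximation: (q−m)/√(m(1−m)/s) ≈ z_{0.025} = -1.96, so s ≈ 0.46·0.54·(-1.96)²/(0.38−0.46)² = 149.1.
At s = 149.1: P(θ<0.38) ≈ 0.024. Adjusting to match 0.025 gives s ≈ 145.74.
So α = 0.46·145.74 ≈ 67.04, β = 0.54·145.74 ≈ 78.70.

α ≈ 67.04, β ≈ 78.70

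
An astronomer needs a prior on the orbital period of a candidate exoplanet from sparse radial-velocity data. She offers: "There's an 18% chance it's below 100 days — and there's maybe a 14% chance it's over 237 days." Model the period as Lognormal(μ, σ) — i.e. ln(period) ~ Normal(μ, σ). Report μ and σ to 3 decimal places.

μ ≈ 5.001, σ ≈ 0.432

If T ~ Lognormal(μ,σ) then ln T ~ Normal(μ,σ), so the p-quantile of ln T is μ + z_p·σ.
ln(100) = 4.605 and ln(237) = 5.468; z_{0.18} = -0.9154, z_{0.86} = 1.08.
σ = (5.468 − 4.605)/(1.08 − (-0.9154)) = 0.432.
μ = 4.605 − (-0.9154)·0.432 = 5.001.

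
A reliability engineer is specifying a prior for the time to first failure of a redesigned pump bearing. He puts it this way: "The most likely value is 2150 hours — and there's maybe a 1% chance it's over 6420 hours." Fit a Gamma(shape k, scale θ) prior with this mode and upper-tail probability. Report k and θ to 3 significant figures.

k ≈ 4.77, θ ≈ 571

Gamma(k,θ) with k>1 has mode (k−1)θ, so θ = 2150/(k−1).
Need P(X < 6420) = 0.99 with θ tied to k this way. Start at k = 2, θ = 2150: P(X<6420) ≈ 0.799.
Too low — raise k to concentrate. Iterating converges to k ≈ 4.77.
Then θ = 2150/(4.77−1) ≈ 571.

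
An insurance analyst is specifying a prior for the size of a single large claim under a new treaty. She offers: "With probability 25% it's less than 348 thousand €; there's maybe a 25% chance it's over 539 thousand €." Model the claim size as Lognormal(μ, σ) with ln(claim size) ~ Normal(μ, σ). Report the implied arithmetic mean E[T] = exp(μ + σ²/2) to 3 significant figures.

If T ~ Lognormal(μ,σ) then ln T ~ Normal(μ,σ), so the p-quantile of ln T is μ + z_p·σ.
ln(348) = 5.852 and ln(539) = 6.29; z_{0.25} = -0.6745, z_{0.75} = 0.6745.
σ = (6.29 − 5.852)/(0.6745 − (-0.6745)) = 0.324.
μ = 5.852 − (-0.6745)·0.324 = 6.071.
E[T] = exp(μ + σ²/2) = exp(6.071 + 0.0526) = 456 thousand €.

E[T] ≈ 456 thousand €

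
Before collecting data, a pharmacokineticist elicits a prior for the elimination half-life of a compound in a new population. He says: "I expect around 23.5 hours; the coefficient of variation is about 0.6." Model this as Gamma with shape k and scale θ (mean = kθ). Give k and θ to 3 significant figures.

For Gamma(k, scale θ): mean = kθ, variance = kθ², so CV = 1/√k.
CV = 0.6, hence k = 1/CV² = 2.78.
Then θ = mean/k = 23.5/2.78 = 8.46.

k ≈ 2.78, θ ≈ 8.46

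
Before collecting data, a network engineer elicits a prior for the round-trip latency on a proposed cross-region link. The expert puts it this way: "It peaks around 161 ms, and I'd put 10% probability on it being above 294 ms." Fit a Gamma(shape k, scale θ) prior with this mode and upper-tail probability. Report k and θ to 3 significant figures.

k ≈ 6.26, θ ≈ 30.6

Gamma(k,θ) with k>1 has mode (k−1)θ, so θ = 161/(k−1).
Need P(X < 294) = 0.9 with θ tied to k this way. Start at k = 2, θ = 161: P(X<294) ≈ 0.545.
Too low — raise k to concentrate. Iterating converges to k ≈ 6.26.
Then θ = 161/(6.26−1) ≈ 30.6.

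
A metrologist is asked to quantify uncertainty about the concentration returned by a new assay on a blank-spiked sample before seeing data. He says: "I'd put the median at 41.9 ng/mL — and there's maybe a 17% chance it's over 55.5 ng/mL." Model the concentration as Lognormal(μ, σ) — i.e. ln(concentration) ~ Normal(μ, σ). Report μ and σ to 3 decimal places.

If T ~ Lognormal(μ,σ) then ln T ~ Normal(μ,σ), so the p-quantile of ln T is μ + z_p·σ.
ln(41.9) = 3.735 and ln(55.5) = 4.016; z_{0.5} = 0, z_{0.83} = 0.9542.
σ = (4.016 − 3.735)/(0.9542 − (0)) = 0.295.
μ = 3.735 − (0)·0.295 = 3.735.

μ ≈ 3.735, σ ≈ 0.295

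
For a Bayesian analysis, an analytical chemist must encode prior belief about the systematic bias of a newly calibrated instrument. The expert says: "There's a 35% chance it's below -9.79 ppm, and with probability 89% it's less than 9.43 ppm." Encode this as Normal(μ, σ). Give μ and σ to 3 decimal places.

μ = -5.195, σ = 11.924

The p-quantile of Normal(μ,σ) is μ + z_p·σ, with z_{0.35} = -0.3853 and z_{0.89} = 1.227.
Eliminate σ: μ = (z₂·x₁ − z₁·x₂)/(z₂ − z₁) = (1.227·-9.79 − (-0.3853)·9.43)/1.612 = -5.195.
Then σ = (x₂ − x₁)/(z₂ − z₁) = (9.43 − -9.79)/1.612 = 11.924.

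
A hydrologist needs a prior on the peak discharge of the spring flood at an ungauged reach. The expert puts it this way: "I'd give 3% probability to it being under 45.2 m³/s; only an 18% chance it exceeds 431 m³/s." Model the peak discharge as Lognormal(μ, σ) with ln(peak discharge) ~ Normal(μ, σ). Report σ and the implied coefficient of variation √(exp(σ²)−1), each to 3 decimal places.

σ ≈ 0.806, CV ≈ 0.957

If T ~ Lognormal(μ,σ) then ln T ~ Normal(μ,σ), so the p-quantile of ln T is μ + z_p·σ.
ln(45.2) = 3.811 and ln(431) = 6.066; z_{0.03} = -1.881, z_{0.82} = 0.9154.
σ = (6.066 − 3.811)/(0.9154 − (-1.881)) = 0.806.
μ = 3.811 − (-1.881)·0.806 = 5.328.
CV = √(exp(σ²)−1) = √(exp(0.6504)−1) = 0.957.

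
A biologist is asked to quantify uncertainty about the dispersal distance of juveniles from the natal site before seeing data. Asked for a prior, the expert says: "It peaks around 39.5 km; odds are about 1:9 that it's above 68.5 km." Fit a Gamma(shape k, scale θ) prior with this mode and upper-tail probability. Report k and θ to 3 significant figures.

k ≈ 7.26, θ ≈ 6.31

Gamma(k,θ) with k>1 has mode (k−1)θ, so θ = 39.5/(k−1).
Need P(X < 68.5) = 0.9 with θ tied to k this way. Start at k = 2, θ = 39.5: P(X<68.5) ≈ 0.517.
Too low — raise k to concentrate. Iterating converges to k ≈ 7.26.
Then θ = 39.5/(7.26−1) ≈ 6.31.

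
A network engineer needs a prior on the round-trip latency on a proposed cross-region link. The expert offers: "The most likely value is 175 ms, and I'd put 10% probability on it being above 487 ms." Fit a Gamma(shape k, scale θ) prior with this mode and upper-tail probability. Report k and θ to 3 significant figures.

Gamma(k,θ) with k>1 has mode (k−1)θ, so θ = 175/(k−1).
Need P(X < 487) = 0.9 with θ tied to k this way. Start at k = 2, θ = 175: P(X<487) ≈ 0.766.
Too low — raise k to concentrate. Iterating converges to k ≈ 2.82.
Then θ = 175/(2.82−1) ≈ 95.9.

k ≈ 2.82, θ ≈ 95.9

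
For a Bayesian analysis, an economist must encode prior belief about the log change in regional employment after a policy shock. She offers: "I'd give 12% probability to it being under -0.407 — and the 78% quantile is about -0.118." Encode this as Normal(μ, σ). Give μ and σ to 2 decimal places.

The p-quantile of Normal(μ,σ) is μ + z_p·σ, with z_{0.12} = -1.175 and z_{0.78} = 0.7722.
Eliminate σ: μ = (z₂·x₁ − z₁·x₂)/(z₂ − z₁) = (0.7722·-0.407 − (-1.175)·-0.118)/1.947 = -0.23.
Then σ = (x₂ − x₁)/(z₂ − z₁) = (-0.118 − -0.407)/1.947 = 0.15.

μ = -0.23, σ = 0.15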